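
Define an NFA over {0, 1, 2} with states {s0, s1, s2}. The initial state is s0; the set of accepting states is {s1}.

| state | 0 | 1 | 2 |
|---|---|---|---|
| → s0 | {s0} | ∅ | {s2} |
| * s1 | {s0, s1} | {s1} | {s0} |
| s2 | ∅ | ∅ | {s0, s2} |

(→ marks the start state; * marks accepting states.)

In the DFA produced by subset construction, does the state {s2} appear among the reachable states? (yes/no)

Start state of the DFA: {s0}.
{s0} --0--> {s0}  [seen]
{s0} --1--> ∅  [new]
{s0} --2--> {s2}  [new]
∅ --0--> ∅  [seen]
∅ --1--> ∅  [seen]
∅ --2--> ∅  [seen]
{s2} --0--> ∅  [seen]
{s2} --1--> ∅  [seen]
{s2} --2--> {s0, s2}  [new]
{s0, s2} --0--> {s0}  [seen]
{s0, s2} --1--> ∅  [seen]
{s0, s2} --2--> {s0, s2}  [seen]
Reachable DFA states: {s0}, ∅, {s2}, {s0, s2}.
{s2} is among them.

yes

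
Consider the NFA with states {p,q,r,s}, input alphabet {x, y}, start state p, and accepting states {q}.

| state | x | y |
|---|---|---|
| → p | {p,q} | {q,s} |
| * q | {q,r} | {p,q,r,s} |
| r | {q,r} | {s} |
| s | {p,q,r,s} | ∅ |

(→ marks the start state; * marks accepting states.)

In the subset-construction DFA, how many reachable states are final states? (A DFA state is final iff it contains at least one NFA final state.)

Start state of the DFA: {p}.
{p} --x--> {p,q}  [new]
{p} --y--> {q,s}  [new]
{p,q} --x--> {p,q,r}  [new]
{p,q} --y--> {p,q,r,s}  [new]
{q,s} --x--> {p,q,r,s}  [seen]
{q,s} --y--> {p,q,r,s}  [seen]
{p,q,r} --x--> {p,q,r}  [seen]
{p,q,r} --y--> {p,q,r,s}  [seen]
{p,q,r,s} --x--> {p,q,r,s}  [seen]
{p,q,r,s} --y--> {p,q,r,s}  [seen]
Reachable DFA states: {p}, {p,q}, {q,s}, {p,q,r}, {p,q,r,s}.
Accepting DFA states (contain an NFA accepting state): {p,q}, {q,s}, {p,q,r}, {p,q,r,s}.

4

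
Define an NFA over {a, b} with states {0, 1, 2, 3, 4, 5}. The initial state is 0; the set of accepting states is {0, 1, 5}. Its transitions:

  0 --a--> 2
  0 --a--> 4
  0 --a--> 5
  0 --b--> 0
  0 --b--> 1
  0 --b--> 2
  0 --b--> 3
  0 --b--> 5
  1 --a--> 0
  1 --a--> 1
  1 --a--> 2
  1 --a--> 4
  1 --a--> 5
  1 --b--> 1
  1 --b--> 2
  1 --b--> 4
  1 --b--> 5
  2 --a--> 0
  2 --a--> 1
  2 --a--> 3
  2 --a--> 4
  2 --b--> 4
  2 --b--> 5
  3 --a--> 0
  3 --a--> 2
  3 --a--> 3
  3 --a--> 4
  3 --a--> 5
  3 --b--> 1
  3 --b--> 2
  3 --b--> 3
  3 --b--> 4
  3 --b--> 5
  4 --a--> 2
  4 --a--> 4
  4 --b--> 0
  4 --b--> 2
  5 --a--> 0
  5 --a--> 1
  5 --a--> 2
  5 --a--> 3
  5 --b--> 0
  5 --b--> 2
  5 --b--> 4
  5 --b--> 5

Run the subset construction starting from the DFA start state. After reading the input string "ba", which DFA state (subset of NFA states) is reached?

{0, 1, 2, 3, 4, 5}

Start: {0}.
δ(0,b) = {0, 1, 2, 3, 5}.
Union: {0, 1, 2, 3, 5}.
After b: {0, 1, 2, 3, 5}.
δ(0,a) = {2, 4, 5}; δ(1,a) = {0, 1, 2, 4, 5}; δ(2,a) = {0, 1, 3, 4}; δ(3,a) = {0, 2, 3, 4, 5}; δ(5,a) = {0, 1, 2, 3}.
Union: {0, 1, 2, 3, 4, 5}.
After a: {0, 1, 2, 3, 4, 5}.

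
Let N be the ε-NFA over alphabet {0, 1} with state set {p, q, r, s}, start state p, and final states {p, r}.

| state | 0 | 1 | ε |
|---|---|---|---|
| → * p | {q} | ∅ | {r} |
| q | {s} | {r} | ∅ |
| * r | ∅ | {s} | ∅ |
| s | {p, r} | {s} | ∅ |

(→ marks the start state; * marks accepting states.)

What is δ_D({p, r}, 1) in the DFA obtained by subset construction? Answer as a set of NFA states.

{s}

δ(p,1) = ∅; δ(r,1) = {s}.
Union: {s}.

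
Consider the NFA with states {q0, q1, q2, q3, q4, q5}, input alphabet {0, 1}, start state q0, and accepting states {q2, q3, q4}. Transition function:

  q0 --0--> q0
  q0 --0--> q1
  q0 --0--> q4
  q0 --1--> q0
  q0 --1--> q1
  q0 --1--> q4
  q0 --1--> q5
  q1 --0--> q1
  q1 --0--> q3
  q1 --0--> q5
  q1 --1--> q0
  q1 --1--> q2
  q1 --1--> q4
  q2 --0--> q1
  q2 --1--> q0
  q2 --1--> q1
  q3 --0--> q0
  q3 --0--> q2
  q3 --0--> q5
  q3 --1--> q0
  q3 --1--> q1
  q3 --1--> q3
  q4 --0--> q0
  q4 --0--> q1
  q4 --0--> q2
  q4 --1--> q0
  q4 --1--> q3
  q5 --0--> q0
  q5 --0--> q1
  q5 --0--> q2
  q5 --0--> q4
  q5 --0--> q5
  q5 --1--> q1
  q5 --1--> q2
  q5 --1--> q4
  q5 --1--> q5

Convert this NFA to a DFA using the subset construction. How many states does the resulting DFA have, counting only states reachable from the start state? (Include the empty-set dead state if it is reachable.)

Start state of the DFA: {q0}.
{q0} --0--> {q0, q1, q4}  [new]
{q0} --1--> {q0, q1, q4, q5}  [new]
{q0, q1, q4} --0--> {q0, q1, q2, q3, q4, q5}  [new]
{q0, q1, q4} --1--> {q0, q1, q2, q3, q4, q5}  [seen]
{q0, q1, q4, q5} --0--> {q0, q1, q2, q3, q4, q5}  [seen]
{q0, q1, q4, q5} --1--> {q0, q1, q2, q3, q4, q5}  [seen]
{q0, q1, q2, q3, q4, q5} --0--> {q0, q1, q2, q3, q4, q5}  [seen]
{q0, q1, q2, q3, q4, q5} --1--> {q0, q1, q2, q3, q4, q5}  [seen]
Reachable DFA states: {q0}, {q0, q1, q4}, {q0, q1, q4, q5}, {q0, q1, q2, q3, q4, q5}.

4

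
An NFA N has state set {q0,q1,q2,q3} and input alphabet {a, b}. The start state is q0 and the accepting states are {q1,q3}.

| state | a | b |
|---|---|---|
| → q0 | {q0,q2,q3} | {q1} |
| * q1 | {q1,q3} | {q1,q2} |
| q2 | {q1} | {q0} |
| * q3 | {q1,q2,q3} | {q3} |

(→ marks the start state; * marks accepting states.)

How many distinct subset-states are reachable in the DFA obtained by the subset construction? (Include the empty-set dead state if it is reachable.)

Start state of the DFA: {q0}.
{q0} --a--> {q0,q2,q3}  [new]
{q0} --b--> {q1}  [new]
{q0,q2,q3} --a--> {q0,q1,q2,q3}  [new]
{q0,q2,q3} --b--> {q0,q1,q3}  [new]
{q1} --a--> {q1,q3}  [new]
{q1} --b--> {q1,q2}  [new]
{q0,q1,q2,q3} --a--> {q0,q1,q2,q3}  [seen]
{q0,q1,q2,q3} --b--> {q0,q1,q2,q3}  [seen]
{q0,q1,q3} --a--> {q0,q1,q2,q3}  [seen]
{q0,q1,q3} --b--> {q1,q2,q3}  [new]
{q1,q3} --a--> {q1,q2,q3}  [seen]
{q1,q3} --b--> {q1,q2,q3}  [seen]
{q1,q2} --a--> {q1,q3}  [seen]
{q1,q2} --b--> {q0,q1,q2}  [new]
{q1,q2,q3} --a--> {q1,q2,q3}  [seen]
{q1,q2,q3} --b--> {q0,q1,q2,q3}  [seen]
{q0,q1,q2} --a--> {q0,q1,q2,q3}  [seen]
{q0,q1,q2} --b--> {q0,q1,q2}  [seen]
Reachable DFA states: {q0}, {q0,q2,q3}, {q1}, {q0,q1,q2,q3}, {q0,q1,q3}, {q1,q3}, {q1,q2}, {q1,q2,q3}, {q0,q1,q2}.

9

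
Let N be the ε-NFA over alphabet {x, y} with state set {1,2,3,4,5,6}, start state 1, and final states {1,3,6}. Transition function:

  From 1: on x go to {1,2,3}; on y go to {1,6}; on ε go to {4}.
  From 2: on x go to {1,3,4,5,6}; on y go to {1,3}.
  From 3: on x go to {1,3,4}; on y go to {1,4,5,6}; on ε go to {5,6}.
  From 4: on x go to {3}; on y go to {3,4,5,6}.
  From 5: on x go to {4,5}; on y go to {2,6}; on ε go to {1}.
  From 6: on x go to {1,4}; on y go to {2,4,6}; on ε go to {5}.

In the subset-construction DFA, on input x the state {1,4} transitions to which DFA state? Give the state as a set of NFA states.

δ(1,x) = {1,2,3}; δ(4,x) = {3}.
Union: {1,2,3}.
ε-closure gives {1,2,3,4,5,6}.

{1,2,3,4,5,6}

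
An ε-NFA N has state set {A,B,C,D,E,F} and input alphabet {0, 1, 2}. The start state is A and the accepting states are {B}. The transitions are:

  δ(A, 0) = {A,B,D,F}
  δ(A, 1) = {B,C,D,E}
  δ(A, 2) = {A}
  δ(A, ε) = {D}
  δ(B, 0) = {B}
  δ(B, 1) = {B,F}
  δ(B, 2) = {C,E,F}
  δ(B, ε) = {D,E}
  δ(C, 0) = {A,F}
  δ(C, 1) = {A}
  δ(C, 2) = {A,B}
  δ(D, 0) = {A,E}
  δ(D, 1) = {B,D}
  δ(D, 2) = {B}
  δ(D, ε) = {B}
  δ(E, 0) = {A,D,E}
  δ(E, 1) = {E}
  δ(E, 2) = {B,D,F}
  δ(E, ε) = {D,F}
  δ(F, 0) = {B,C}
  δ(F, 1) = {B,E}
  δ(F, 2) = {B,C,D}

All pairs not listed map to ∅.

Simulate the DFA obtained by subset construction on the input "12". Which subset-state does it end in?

{A,B,C,D,E,F}

Start: {A,B,D,E,F}.
δ(A,1) = {B,C,D,E}; δ(B,1) = {B,F}; δ(D,1) = {B,D}; δ(E,1) = {E}; δ(F,1) = {B,E}.
Union: {B,C,D,E,F}.
After 1: {B,C,D,E,F}.
δ(B,2) = {C,E,F}; δ(C,2) = {A,B}; δ(D,2) = {B}; δ(E,2) = {B,D,F}; δ(F,2) = {B,C,D}.
Union: {A,B,C,D,E,F}.
After 2: {A,B,C,D,E,F}.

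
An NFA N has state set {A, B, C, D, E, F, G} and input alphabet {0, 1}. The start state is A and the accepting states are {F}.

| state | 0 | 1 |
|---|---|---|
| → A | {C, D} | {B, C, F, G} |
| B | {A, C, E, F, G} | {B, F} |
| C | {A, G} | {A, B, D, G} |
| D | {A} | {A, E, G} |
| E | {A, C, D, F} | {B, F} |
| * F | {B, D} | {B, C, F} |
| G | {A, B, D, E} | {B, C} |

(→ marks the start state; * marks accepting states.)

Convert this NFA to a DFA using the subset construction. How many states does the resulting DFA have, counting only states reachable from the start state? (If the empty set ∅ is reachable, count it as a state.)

Start state of the DFA: {A}.
{A} --0--> {C, D}  [new]
{A} --1--> {B, C, F, G}  [new]
{C, D} --0--> {A, G}  [new]
{C, D} --1--> {A, B, D, E, G}  [new]
{B, C, F, G} --0--> {A, B, C, D, E, F, G}  [new]
{B, C, F, G} --1--> {A, B, C, D, F, G}  [new]
{A, G} --0--> {A, B, C, D, E}  [new]
{A, G} --1--> {B, C, F, G}  [seen]
{A, B, D, E, G} --0--> {A, B, C, D, E, F, G}  [seen]
{A, B, D, E, G} --1--> {A, B, C, E, F, G}  [new]
{A, B, C, D, E, F, G} --0--> {A, B, C, D, E, F, G}  [seen]
{A, B, C, D, E, F, G} --1--> {A, B, C, D, E, F, G}  [seen]
{A, B, C, D, F, G} --0--> {A, B, C, D, E, F, G}  [seen]
{A, B, C, D, F, G} --1--> {A, B, C, D, E, F, G}  [seen]
{A, B, C, D, E} --0--> {A, C, D, E, F, G}  [new]
{A, B, C, D, E} --1--> {A, B, C, D, E, F, G}  [seen]
{A, B, C, E, F, G} --0--> {A, B, C, D, E, F, G}  [seen]
{A, B, C, E, F, G} --1--> {A, B, C, D, F, G}  [seen]
{A, C, D, E, F, G} --0--> {A, B, C, D, E, F, G}  [seen]
{A, C, D, E, F, G} --1--> {A, B, C, D, E, F, G}  [seen]
Reachable DFA states: {A}, {C, D}, {B, C, F, G}, {A, G}, {A, B, D, E, G}, {A, B, C, D, E, F, G}, {A, B, C, D, F, G}, {A, B, C, D, E}, {A, B, C, E, F, G}, {A, C, D, E, F, G}.

10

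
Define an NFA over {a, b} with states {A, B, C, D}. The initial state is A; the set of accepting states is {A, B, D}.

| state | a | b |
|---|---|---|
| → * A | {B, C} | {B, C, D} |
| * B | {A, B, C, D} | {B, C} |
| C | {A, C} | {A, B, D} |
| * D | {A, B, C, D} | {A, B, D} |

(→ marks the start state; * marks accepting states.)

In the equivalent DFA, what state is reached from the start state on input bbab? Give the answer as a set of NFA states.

Start: {A}.
δ(A,b) = {B, C, D}.
Union: {B, C, D}.
After b: {B, C, D}.
δ(B,b) = {B, C}; δ(C,b) = {A, B, D}; δ(D,b) = {A, B, D}.
Union: {A, B, C, D}.
After b: {A, B, C, D}.
δ(A,a) = {B, C}; δ(B,a) = {A, B, C, D}; δ(C,a) = {A, C}; δ(D,a) = {A, B, C, D}.
Union: {A, B, C, D}.
After a: {A, B, C, D}.
δ(A,b) = {B, C, D}; δ(B,b) = {B, C}; δ(C,b) = {A, B, D}; δ(D,b) = {A, B, D}.
Union: {A, B, C, D}.
After b: {A, B, C, D}.

{A, B, C, D}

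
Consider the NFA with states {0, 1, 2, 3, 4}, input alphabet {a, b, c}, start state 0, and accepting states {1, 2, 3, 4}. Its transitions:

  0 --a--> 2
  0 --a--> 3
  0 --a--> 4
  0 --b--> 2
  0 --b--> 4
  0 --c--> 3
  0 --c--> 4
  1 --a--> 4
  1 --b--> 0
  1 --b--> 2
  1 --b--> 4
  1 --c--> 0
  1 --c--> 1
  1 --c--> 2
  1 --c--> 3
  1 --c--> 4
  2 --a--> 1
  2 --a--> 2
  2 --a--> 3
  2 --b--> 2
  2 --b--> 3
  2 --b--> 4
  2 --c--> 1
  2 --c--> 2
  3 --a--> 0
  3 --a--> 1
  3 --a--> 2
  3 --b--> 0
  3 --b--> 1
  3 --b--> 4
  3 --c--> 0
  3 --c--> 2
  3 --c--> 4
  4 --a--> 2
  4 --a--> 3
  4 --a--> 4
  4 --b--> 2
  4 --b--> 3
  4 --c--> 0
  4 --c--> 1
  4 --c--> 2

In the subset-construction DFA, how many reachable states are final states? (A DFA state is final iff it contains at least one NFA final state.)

8

Start state of the DFA: {0}.
{0} --a--> {2, 3, 4}  [new]
{0} --b--> {2, 4}  [new]
{0} --c--> {3, 4}  [new]
{2, 3, 4} --a--> {0, 1, 2, 3, 4}  [new]
{2, 3, 4} --b--> {0, 1, 2, 3, 4}  [seen]
{2, 3, 4} --c--> {0, 1, 2, 4}  [new]
{2, 4} --a--> {1, 2, 3, 4}  [new]
{2, 4} --b--> {2, 3, 4}  [seen]
{2, 4} --c--> {0, 1, 2}  [new]
{3, 4} --a--> {0, 1, 2, 3, 4}  [seen]
{3, 4} --b--> {0, 1, 2, 3, 4}  [seen]
{3, 4} --c--> {0, 1, 2, 4}  [seen]
{0, 1, 2, 3, 4} --a--> {0, 1, 2, 3, 4}  [seen]
{0, 1, 2, 3, 4} --b--> {0, 1, 2, 3, 4}  [seen]
{0, 1, 2, 3, 4} --c--> {0, 1, 2, 3, 4}  [seen]
{0, 1, 2, 4} --a--> {1, 2, 3, 4}  [seen]
{0, 1, 2, 4} --b--> {0, 2, 3, 4}  [new]
{0, 1, 2, 4} --c--> {0, 1, 2, 3, 4}  [seen]
{1, 2, 3, 4} --a--> {0, 1, 2, 3, 4}  [seen]
{1, 2, 3, 4} --b--> {0, 1, 2, 3, 4}  [seen]
{1, 2, 3, 4} --c--> {0, 1, 2, 3, 4}  [seen]
{0, 1, 2} --a--> {1, 2, 3, 4}  [seen]
{0, 1, 2} --b--> {0, 2, 3, 4}  [seen]
{0, 1, 2} --c--> {0, 1, 2, 3, 4}  [seen]
{0, 2, 3, 4} --a--> {0, 1, 2, 3, 4}  [seen]
{0, 2, 3, 4} --b--> {0, 1, 2, 3, 4}  [seen]
{0, 2, 3, 4} --c--> {0, 1, 2, 3, 4}  [seen]
Reachable DFA states: {0}, {2, 3, 4}, {2, 4}, {3, 4}, {0, 1, 2, 3, 4}, {0, 1, 2, 4}, {1, 2, 3, 4}, {0, 1, 2}, {0, 2, 3, 4}.
Accepting DFA states (contain an NFA accepting state): {2, 3, 4}, {2, 4}, {3, 4}, {0, 1, 2, 3, 4}, {0, 1, 2, 4}, {1, 2, 3, 4}, {0, 1, 2}, {0, 2, 3, 4}.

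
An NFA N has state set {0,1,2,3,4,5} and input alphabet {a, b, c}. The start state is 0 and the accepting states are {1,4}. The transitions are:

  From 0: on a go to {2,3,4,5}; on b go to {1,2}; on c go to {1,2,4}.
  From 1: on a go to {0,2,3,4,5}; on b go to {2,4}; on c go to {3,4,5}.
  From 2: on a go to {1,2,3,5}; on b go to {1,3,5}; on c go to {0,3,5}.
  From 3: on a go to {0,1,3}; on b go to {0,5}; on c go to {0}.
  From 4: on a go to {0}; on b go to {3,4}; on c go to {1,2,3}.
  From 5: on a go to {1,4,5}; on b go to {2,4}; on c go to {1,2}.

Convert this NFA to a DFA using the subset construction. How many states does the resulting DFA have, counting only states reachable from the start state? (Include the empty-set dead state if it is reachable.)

9

Start state of the DFA: {0}.
{0} --a--> {2,3,4,5}  [new]
{0} --b--> {1,2}  [new]
{0} --c--> {1,2,4}  [new]
{2,3,4,5} --a--> {0,1,2,3,4,5}  [new]
{2,3,4,5} --b--> {0,1,2,3,4,5}  [seen]
{2,3,4,5} --c--> {0,1,2,3,5}  [new]
{1,2} --a--> {0,1,2,3,4,5}  [seen]
{1,2} --b--> {1,2,3,4,5}  [new]
{1,2} --c--> {0,3,4,5}  [new]
{1,2,4} --a--> {0,1,2,3,4,5}  [seen]
{1,2,4} --b--> {1,2,3,4,5}  [seen]
{1,2,4} --c--> {0,1,2,3,4,5}  [seen]
{0,1,2,3,4,5} --a--> {0,1,2,3,4,5}  [seen]
{0,1,2,3,4,5} --b--> {0,1,2,3,4,5}  [seen]
{0,1,2,3,4,5} --c--> {0,1,2,3,4,5}  [seen]
{0,1,2,3,5} --a--> {0,1,2,3,4,5}  [seen]
{0,1,2,3,5} --b--> {0,1,2,3,4,5}  [seen]
{0,1,2,3,5} --c--> {0,1,2,3,4,5}  [seen]
{1,2,3,4,5} --a--> {0,1,2,3,4,5}  [seen]
{1,2,3,4,5} --b--> {0,1,2,3,4,5}  [seen]
{1,2,3,4,5} --c--> {0,1,2,3,4,5}  [seen]
{0,3,4,5} --a--> {0,1,2,3,4,5}  [seen]
{0,3,4,5} --b--> {0,1,2,3,4,5}  [seen]
{0,3,4,5} --c--> {0,1,2,3,4}  [new]
{0,1,2,3,4} --a--> {0,1,2,3,4,5}  [seen]
{0,1,2,3,4} --b--> {0,1,2,3,4,5}  [seen]
{0,1,2,3,4} --c--> {0,1,2,3,4,5}  [seen]
Reachable DFA states: {0}, {2,3,4,5}, {1,2}, {1,2,4}, {0,1,2,3,4,5}, {0,1,2,3,5}, {1,2,3,4,5}, {0,3,4,5}, {0,1,2,3,4}.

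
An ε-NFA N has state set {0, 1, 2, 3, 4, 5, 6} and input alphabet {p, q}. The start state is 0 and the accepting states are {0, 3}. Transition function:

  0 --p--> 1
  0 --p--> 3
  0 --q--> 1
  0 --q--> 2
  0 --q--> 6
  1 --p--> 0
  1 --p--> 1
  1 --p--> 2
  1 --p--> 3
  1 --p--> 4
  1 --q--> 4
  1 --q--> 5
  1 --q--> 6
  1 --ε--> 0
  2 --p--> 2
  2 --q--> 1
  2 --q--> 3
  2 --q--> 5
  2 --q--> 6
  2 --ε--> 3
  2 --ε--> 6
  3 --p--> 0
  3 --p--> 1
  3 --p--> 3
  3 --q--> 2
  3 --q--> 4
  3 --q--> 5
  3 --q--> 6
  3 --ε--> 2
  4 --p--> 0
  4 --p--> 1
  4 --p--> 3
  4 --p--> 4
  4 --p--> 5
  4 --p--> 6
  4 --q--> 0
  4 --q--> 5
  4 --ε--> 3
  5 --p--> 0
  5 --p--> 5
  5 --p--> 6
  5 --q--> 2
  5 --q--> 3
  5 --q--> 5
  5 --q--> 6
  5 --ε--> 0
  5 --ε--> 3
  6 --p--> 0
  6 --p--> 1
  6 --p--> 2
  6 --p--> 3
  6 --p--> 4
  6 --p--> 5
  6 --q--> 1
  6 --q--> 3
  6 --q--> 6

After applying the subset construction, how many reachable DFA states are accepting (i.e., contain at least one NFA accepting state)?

3

Start state of the DFA: {0} (ε-closure of the NFA start).
{0} --p--> {0, 1, 2, 3, 6}  [new]
{0} --q--> {0, 1, 2, 3, 6}  [seen]
{0, 1, 2, 3, 6} --p--> {0, 1, 2, 3, 4, 5, 6}  [new]
{0, 1, 2, 3, 6} --q--> {0, 1, 2, 3, 4, 5, 6}  [seen]
{0, 1, 2, 3, 4, 5, 6} --p--> {0, 1, 2, 3, 4, 5, 6}  [seen]
{0, 1, 2, 3, 4, 5, 6} --q--> {0, 1, 2, 3, 4, 5, 6}  [seen]
Reachable DFA states: {0}, {0, 1, 2, 3, 6}, {0, 1, 2, 3, 4, 5, 6}.
Accepting DFA states (contain an NFA accepting state): {0}, {0, 1, 2, 3, 6}, {0, 1, 2, 3, 4, 5, 6}.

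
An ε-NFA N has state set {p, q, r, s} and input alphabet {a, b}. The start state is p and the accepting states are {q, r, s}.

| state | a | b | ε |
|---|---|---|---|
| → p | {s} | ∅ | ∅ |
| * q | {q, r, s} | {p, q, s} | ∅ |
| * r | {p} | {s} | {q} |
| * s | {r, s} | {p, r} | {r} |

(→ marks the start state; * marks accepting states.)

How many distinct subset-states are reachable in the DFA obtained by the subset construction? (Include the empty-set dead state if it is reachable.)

4

Start state of the DFA: {p} (ε-closure of the NFA start).
{p} --a--> {q, r, s}  [new]
{p} --b--> ∅  [new]
{q, r, s} --a--> {p, q, r, s}  [new]
{q, r, s} --b--> {p, q, r, s}  [seen]
∅ --a--> ∅  [seen]
∅ --b--> ∅  [seen]
{p, q, r, s} --a--> {p, q, r, s}  [seen]
{p, q, r, s} --b--> {p, q, r, s}  [seen]
Reachable DFA states: {p}, {q, r, s}, ∅, {p, q, r, s}.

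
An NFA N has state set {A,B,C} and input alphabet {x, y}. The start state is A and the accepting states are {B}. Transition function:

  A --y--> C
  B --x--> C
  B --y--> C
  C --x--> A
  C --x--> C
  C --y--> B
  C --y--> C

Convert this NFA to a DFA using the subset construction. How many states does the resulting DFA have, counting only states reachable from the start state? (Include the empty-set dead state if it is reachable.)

Start state of the DFA: {A}.
{A} --x--> ∅  [new]
{A} --y--> {C}  [new]
∅ --x--> ∅  [seen]
∅ --y--> ∅  [seen]
{C} --x--> {A,C}  [new]
{C} --y--> {B,C}  [new]
{A,C} --x--> {A,C}  [seen]
{A,C} --y--> {B,C}  [seen]
{B,C} --x--> {A,C}  [seen]
{B,C} --y--> {B,C}  [seen]
Reachable DFA states: {A}, ∅, {C}, {A,C}, {B,C}.

5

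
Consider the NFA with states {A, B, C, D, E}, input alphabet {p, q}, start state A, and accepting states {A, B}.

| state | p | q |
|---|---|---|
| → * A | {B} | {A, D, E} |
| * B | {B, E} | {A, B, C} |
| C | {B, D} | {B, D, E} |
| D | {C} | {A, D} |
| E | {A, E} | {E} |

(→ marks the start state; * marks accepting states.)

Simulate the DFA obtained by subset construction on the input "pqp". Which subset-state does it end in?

{B, D, E}

Start: {A}.
δ(A,p) = {B}.
Union: {B}.
After p: {B}.
δ(B,q) = {A, B, C}.
Union: {A, B, C}.
After q: {A, B, C}.
δ(A,p) = {B}; δ(B,p) = {B, E}; δ(C,p) = {B, D}.
Union: {B, D, E}.
After p: {B, D, E}.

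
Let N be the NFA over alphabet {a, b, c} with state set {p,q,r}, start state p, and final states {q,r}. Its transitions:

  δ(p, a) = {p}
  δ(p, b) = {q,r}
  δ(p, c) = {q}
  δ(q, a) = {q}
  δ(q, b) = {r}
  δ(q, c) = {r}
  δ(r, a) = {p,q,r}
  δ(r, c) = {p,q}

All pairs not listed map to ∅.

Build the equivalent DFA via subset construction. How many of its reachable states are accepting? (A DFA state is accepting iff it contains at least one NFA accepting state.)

Start state of the DFA: {p}.
{p} --a--> {p}  [seen]
{p} --b--> {q,r}  [new]
{p} --c--> {q}  [new]
{q,r} --a--> {p,q,r}  [new]
{q,r} --b--> {r}  [new]
{q,r} --c--> {p,q,r}  [seen]
{q} --a--> {q}  [seen]
{q} --b--> {r}  [seen]
{q} --c--> {r}  [seen]
{p,q,r} --a--> {p,q,r}  [seen]
{p,q,r} --b--> {q,r}  [seen]
{p,q,r} --c--> {p,q,r}  [seen]
{r} --a--> {p,q,r}  [seen]
{r} --b--> ∅  [new]
{r} --c--> {p,q}  [new]
∅ --a--> ∅  [seen]
∅ --b--> ∅  [seen]
∅ --c--> ∅  [seen]
{p,q} --a--> {p,q}  [seen]
{p,q} --b--> {q,r}  [seen]
{p,q} --c--> {q,r}  [seen]
Reachable DFA states: {p}, {q,r}, {q}, {p,q,r}, {r}, ∅, {p,q}.
Accepting DFA states (contain an NFA accepting state): {q,r}, {q}, {p,q,r}, {r}, {p,q}.

5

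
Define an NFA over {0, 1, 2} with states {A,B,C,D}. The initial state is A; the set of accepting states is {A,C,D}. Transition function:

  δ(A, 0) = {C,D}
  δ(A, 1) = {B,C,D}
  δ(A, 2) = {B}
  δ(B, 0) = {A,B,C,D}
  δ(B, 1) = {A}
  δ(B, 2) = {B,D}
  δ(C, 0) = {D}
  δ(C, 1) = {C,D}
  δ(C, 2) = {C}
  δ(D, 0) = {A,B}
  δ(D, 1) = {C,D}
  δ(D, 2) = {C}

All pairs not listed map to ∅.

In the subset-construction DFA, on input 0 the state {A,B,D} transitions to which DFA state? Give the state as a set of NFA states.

{A,B,C,D}

δ(A,0) = {C,D}; δ(B,0) = {A,B,C,D}; δ(D,0) = {A,B}.
Union: {A,B,C,D}.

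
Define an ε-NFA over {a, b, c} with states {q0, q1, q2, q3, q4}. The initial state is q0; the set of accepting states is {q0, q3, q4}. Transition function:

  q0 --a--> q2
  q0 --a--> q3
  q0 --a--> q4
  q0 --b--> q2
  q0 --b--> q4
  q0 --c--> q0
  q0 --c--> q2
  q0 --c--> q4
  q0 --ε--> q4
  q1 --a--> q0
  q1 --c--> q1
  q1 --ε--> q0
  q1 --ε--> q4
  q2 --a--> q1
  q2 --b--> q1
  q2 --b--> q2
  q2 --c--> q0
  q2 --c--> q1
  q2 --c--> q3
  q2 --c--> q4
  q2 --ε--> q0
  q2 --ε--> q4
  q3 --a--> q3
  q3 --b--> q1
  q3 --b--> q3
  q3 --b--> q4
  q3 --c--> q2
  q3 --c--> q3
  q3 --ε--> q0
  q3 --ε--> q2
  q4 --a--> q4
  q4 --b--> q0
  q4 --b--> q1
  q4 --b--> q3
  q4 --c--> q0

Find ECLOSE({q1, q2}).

Begin with {q1, q2}.
q1 →ε {q0, q4}; add q0, q4.
ε-closure = {q0, q1, q2, q4}.

{q0, q1, q2, q4}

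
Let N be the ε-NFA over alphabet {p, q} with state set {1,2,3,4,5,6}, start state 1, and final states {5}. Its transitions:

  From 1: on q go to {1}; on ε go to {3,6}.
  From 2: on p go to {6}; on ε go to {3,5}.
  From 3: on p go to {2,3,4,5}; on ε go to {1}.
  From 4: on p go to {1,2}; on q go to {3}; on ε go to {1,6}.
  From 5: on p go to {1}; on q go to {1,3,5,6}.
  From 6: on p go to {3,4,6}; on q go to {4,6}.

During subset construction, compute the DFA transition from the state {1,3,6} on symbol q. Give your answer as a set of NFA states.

δ(1,q) = {1}; δ(3,q) = ∅; δ(6,q) = {4,6}.
Union: {1,4,6}.
ε-closure gives {1,3,4,6}.

{1,3,4,6}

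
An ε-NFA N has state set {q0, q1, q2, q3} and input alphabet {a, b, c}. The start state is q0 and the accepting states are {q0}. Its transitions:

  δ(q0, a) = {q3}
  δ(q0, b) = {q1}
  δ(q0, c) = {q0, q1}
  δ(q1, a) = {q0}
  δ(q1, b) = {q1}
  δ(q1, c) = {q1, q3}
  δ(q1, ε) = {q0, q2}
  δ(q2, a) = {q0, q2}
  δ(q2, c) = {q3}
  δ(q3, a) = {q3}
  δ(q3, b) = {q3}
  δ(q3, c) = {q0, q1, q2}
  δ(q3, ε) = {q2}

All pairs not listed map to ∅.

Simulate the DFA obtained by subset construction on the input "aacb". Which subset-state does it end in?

{q0, q1, q2, q3}

Start: {q0}.
δ(q0,a) = {q3}.
Union: {q3}.
ε-closure gives {q2, q3}.
After a: {q2, q3}.
δ(q2,a) = {q0, q2}; δ(q3,a) = {q3}.
Union: {q0, q2, q3}.
After a: {q0, q2, q3}.
δ(q0,c) = {q0, q1}; δ(q2,c) = {q3}; δ(q3,c) = {q0, q1, q2}.
Union: {q0, q1, q2, q3}.
After c: {q0, q1, q2, q3}.
δ(q0,b) = {q1}; δ(q1,b) = {q1}; δ(q2,b) = ∅; δ(q3,b) = {q3}.
Union: {q1, q3}.
ε-closure gives {q0, q1, q2, q3}.
After b: {q0, q1, q2, q3}.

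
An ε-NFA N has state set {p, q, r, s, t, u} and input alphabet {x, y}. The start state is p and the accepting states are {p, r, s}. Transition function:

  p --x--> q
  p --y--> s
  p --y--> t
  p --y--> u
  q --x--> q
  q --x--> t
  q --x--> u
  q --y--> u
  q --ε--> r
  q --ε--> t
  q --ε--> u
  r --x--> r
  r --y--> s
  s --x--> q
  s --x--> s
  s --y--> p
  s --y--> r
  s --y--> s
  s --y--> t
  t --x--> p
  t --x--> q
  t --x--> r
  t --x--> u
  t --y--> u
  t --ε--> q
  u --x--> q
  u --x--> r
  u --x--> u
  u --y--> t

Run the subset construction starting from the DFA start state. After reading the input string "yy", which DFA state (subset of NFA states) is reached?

Start: {p}.
δ(p,y) = {s, t, u}.
Union: {s, t, u}.
ε-closure gives {q, r, s, t, u}.
After y: {q, r, s, t, u}.
δ(q,y) = {u}; δ(r,y) = {s}; δ(s,y) = {p, r, s, t}; δ(t,y) = {u}; δ(u,y) = {t}.
Union: {p, r, s, t, u}.
ε-closure gives {p, q, r, s, t, u}.
After y: {p, q, r, s, t, u}.

{p, q, r, s, t, u}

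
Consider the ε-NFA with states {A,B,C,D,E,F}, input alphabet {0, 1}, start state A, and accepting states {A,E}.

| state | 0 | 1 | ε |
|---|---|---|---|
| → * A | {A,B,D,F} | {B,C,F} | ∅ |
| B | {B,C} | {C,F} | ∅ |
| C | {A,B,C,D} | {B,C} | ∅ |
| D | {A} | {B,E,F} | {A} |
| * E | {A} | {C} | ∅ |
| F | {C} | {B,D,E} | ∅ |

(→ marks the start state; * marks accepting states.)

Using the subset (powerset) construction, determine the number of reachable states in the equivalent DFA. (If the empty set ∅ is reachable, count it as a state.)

7

Start state of the DFA: {A} (ε-closure of the NFA start).
{A} --0--> {A,B,D,F}  [new]
{A} --1--> {B,C,F}  [new]
{A,B,D,F} --0--> {A,B,C,D,F}  [new]
{A,B,D,F} --1--> {A,B,C,D,E,F}  [new]
{B,C,F} --0--> {A,B,C,D}  [new]
{B,C,F} --1--> {A,B,C,D,E,F}  [seen]
{A,B,C,D,F} --0--> {A,B,C,D,F}  [seen]
{A,B,C,D,F} --1--> {A,B,C,D,E,F}  [seen]
{A,B,C,D,E,F} --0--> {A,B,C,D,F}  [seen]
{A,B,C,D,E,F} --1--> {A,B,C,D,E,F}  [seen]
{A,B,C,D} --0--> {A,B,C,D,F}  [seen]
{A,B,C,D} --1--> {B,C,E,F}  [new]
{B,C,E,F} --0--> {A,B,C,D}  [seen]
{B,C,E,F} --1--> {A,B,C,D,E,F}  [seen]
Reachable DFA states: {A}, {A,B,D,F}, {B,C,F}, {A,B,C,D,F}, {A,B,C,D,E,F}, {A,B,C,D}, {B,C,E,F}.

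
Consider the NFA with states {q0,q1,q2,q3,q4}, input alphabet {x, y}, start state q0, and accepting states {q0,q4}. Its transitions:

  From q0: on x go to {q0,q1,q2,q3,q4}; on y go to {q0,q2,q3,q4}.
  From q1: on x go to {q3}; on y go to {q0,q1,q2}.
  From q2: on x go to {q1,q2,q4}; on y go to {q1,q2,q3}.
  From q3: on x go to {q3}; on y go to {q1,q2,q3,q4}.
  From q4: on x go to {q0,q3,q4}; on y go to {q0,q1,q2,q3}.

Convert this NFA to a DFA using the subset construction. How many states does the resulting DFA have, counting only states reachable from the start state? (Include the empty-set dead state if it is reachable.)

3

Start state of the DFA: {q0}.
{q0} --x--> {q0,q1,q2,q3,q4}  [new]
{q0} --y--> {q0,q2,q3,q4}  [new]
{q0,q1,q2,q3,q4} --x--> {q0,q1,q2,q3,q4}  [seen]
{q0,q1,q2,q3,q4} --y--> {q0,q1,q2,q3,q4}  [seen]
{q0,q2,q3,q4} --x--> {q0,q1,q2,q3,q4}  [seen]
{q0,q2,q3,q4} --y--> {q0,q1,q2,q3,q4}  [seen]
Reachable DFA states: {q0}, {q0,q1,q2,q3,q4}, {q0,q2,q3,q4}.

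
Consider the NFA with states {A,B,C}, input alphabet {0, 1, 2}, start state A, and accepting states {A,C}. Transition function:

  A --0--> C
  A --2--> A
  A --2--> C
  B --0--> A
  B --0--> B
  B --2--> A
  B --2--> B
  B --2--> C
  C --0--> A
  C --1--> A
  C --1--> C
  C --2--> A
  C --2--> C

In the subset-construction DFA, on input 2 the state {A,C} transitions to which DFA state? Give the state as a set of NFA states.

{A,C}

δ(A,2) = {A,C}; δ(C,2) = {A,C}.
Union: {A,C}.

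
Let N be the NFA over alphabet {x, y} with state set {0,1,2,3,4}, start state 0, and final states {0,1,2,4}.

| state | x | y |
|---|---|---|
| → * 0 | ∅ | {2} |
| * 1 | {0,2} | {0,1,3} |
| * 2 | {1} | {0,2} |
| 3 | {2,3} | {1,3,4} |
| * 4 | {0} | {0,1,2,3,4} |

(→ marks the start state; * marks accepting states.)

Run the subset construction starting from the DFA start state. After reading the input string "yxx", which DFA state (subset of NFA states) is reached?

{0,2}

Start: {0}.
δ(0,y) = {2}.
Union: {2}.
After y: {2}.
δ(2,x) = {1}.
Union: {1}.
After x: {1}.
δ(1,x) = {0,2}.
Union: {0,2}.
After x: {0,2}.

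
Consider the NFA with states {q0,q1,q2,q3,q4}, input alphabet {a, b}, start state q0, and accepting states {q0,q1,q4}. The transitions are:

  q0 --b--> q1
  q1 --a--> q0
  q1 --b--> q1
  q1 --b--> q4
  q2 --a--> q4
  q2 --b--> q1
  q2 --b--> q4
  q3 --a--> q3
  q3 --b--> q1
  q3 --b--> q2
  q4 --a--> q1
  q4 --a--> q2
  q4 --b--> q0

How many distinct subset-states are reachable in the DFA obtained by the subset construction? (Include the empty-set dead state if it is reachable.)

Start state of the DFA: {q0}.
{q0} --a--> ∅  [new]
{q0} --b--> {q1}  [new]
∅ --a--> ∅  [seen]
∅ --b--> ∅  [seen]
{q1} --a--> {q0}  [seen]
{q1} --b--> {q1,q4}  [new]
{q1,q4} --a--> {q0,q1,q2}  [new]
{q1,q4} --b--> {q0,q1,q4}  [new]
{q0,q1,q2} --a--> {q0,q4}  [new]
{q0,q1,q2} --b--> {q1,q4}  [seen]
{q0,q1,q4} --a--> {q0,q1,q2}  [seen]
{q0,q1,q4} --b--> {q0,q1,q4}  [seen]
{q0,q4} --a--> {q1,q2}  [new]
{q0,q4} --b--> {q0,q1}  [new]
{q1,q2} --a--> {q0,q4}  [seen]
{q1,q2} --b--> {q1,q4}  [seen]
{q0,q1} --a--> {q0}  [seen]
{q0,q1} --b--> {q1,q4}  [seen]
Reachable DFA states: {q0}, ∅, {q1}, {q1,q4}, {q0,q1,q2}, {q0,q1,q4}, {q0,q4}, {q1,q2}, {q0,q1}.

9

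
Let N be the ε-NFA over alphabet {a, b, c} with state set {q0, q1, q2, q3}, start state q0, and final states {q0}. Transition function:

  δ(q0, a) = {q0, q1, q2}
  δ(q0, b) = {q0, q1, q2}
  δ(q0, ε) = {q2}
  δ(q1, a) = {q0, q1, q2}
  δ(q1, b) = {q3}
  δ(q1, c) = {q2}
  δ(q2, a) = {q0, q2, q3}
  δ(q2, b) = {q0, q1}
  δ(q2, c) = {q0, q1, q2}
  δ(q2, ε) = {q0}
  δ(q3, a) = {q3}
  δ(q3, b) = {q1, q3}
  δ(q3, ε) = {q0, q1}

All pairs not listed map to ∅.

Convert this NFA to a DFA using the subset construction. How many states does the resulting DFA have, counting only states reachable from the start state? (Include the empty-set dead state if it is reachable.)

3

Start state of the DFA: {q0, q2} (ε-closure of the NFA start).
{q0, q2} --a--> {q0, q1, q2, q3}  [new]
{q0, q2} --b--> {q0, q1, q2}  [new]
{q0, q2} --c--> {q0, q1, q2}  [seen]
{q0, q1, q2, q3} --a--> {q0, q1, q2, q3}  [seen]
{q0, q1, q2, q3} --b--> {q0, q1, q2, q3}  [seen]
{q0, q1, q2, q3} --c--> {q0, q1, q2}  [seen]
{q0, q1, q2} --a--> {q0, q1, q2, q3}  [seen]
{q0, q1, q2} --b--> {q0, q1, q2, q3}  [seen]
{q0, q1, q2} --c--> {q0, q1, q2}  [seen]
Reachable DFA states: {q0, q2}, {q0, q1, q2, q3}, {q0, q1, q2}.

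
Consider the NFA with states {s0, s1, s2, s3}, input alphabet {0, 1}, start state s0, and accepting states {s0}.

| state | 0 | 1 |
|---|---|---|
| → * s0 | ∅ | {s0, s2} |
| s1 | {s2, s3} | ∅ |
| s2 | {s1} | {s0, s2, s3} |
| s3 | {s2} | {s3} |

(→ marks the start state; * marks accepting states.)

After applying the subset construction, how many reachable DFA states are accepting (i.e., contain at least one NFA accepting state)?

Start state of the DFA: {s0}.
{s0} --0--> ∅  [new]
{s0} --1--> {s0, s2}  [new]
∅ --0--> ∅  [seen]
∅ --1--> ∅  [seen]
{s0, s2} --0--> {s1}  [new]
{s0, s2} --1--> {s0, s2, s3}  [new]
{s1} --0--> {s2, s3}  [new]
{s1} --1--> ∅  [seen]
{s0, s2, s3} --0--> {s1, s2}  [new]
{s0, s2, s3} --1--> {s0, s2, s3}  [seen]
{s2, s3} --0--> {s1, s2}  [seen]
{s2, s3} --1--> {s0, s2, s3}  [seen]
{s1, s2} --0--> {s1, s2, s3}  [new]
{s1, s2} --1--> {s0, s2, s3}  [seen]
{s1, s2, s3} --0--> {s1, s2, s3}  [seen]
{s1, s2, s3} --1--> {s0, s2, s3}  [seen]
Reachable DFA states: {s0}, ∅, {s0, s2}, {s1}, {s0, s2, s3}, {s2, s3}, {s1, s2}, {s1, s2, s3}.
Accepting DFA states (contain an NFA accepting state): {s0}, {s0, s2}, {s0, s2, s3}.

3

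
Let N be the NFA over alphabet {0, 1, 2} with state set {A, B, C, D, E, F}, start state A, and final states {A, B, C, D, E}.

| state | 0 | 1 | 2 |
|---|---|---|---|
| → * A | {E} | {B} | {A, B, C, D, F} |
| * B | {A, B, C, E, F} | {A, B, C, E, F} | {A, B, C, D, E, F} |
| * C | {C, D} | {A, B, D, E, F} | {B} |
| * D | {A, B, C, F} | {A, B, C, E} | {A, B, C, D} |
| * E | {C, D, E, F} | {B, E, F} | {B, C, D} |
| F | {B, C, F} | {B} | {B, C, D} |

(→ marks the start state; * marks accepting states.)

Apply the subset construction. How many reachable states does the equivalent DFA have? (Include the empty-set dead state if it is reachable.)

Start state of the DFA: {A}.
{A} --0--> {E}  [new]
{A} --1--> {B}  [new]
{A} --2--> {A, B, C, D, F}  [new]
{E} --0--> {C, D, E, F}  [new]
{E} --1--> {B, E, F}  [new]
{E} --2--> {B, C, D}  [new]
{B} --0--> {A, B, C, E, F}  [new]
{B} --1--> {A, B, C, E, F}  [seen]
{B} --2--> {A, B, C, D, E, F}  [new]
{A, B, C, D, F} --0--> {A, B, C, D, E, F}  [seen]
{A, B, C, D, F} --1--> {A, B, C, D, E, F}  [seen]
{A, B, C, D, F} --2--> {A, B, C, D, E, F}  [seen]
{C, D, E, F} --0--> {A, B, C, D, E, F}  [seen]
{C, D, E, F} --1--> {A, B, C, D, E, F}  [seen]
{C, D, E, F} --2--> {A, B, C, D}  [new]
{B, E, F} --0--> {A, B, C, D, E, F}  [seen]
{B, E, F} --1--> {A, B, C, E, F}  [seen]
{B, E, F} --2--> {A, B, C, D, E, F}  [seen]
{B, C, D} --0--> {A, B, C, D, E, F}  [seen]
{B, C, D} --1--> {A, B, C, D, E, F}  [seen]
{B, C, D} --2--> {A, B, C, D, E, F}  [seen]
{A, B, C, E, F} --0--> {A, B, C, D, E, F}  [seen]
{A, B, C, E, F} --1--> {A, B, C, D, E, F}  [seen]
{A, B, C, E, F} --2--> {A, B, C, D, E, F}  [seen]
{A, B, C, D, E, F} --0--> {A, B, C, D, E, F}  [seen]
{A, B, C, D, E, F} --1--> {A, B, C, D, E, F}  [seen]
{A, B, C, D, E, F} --2--> {A, B, C, D, E, F}  [seen]
{A, B, C, D} --0--> {A, B, C, D, E, F}  [seen]
{A, B, C, D} --1--> {A, B, C, D, E, F}  [seen]
{A, B, C, D} --2--> {A, B, C, D, E, F}  [seen]
Reachable DFA states: {A}, {E}, {B}, {A, B, C, D, F}, {C, D, E, F}, {B, E, F}, {B, C, D}, {A, B, C, E, F}, {A, B, C, D, E, F}, {A, B, C, D}.

10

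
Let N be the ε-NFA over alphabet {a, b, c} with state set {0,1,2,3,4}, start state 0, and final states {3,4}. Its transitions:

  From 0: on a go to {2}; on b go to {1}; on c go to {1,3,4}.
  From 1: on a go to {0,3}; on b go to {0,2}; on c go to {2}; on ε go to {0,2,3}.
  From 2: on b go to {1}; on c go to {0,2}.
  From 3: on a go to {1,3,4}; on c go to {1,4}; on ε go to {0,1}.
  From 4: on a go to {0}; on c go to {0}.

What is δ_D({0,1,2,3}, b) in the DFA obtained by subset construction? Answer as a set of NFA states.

δ(0,b) = {1}; δ(1,b) = {0,2}; δ(2,b) = {1}; δ(3,b) = ∅.
Union: {0,1,2}.
ε-closure gives {0,1,2,3}.

{0,1,2,3}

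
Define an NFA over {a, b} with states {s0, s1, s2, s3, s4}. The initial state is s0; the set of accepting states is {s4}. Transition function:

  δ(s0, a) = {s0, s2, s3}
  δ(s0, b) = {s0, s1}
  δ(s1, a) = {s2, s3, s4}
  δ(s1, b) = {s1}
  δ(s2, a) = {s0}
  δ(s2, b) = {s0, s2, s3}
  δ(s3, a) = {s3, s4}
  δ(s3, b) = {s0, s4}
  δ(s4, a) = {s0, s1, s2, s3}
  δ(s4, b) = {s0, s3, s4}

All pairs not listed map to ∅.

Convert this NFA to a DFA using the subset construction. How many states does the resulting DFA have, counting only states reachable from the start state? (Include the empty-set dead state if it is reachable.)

Start state of the DFA: {s0}.
{s0} --a--> {s0, s2, s3}  [new]
{s0} --b--> {s0, s1}  [new]
{s0, s2, s3} --a--> {s0, s2, s3, s4}  [new]
{s0, s2, s3} --b--> {s0, s1, s2, s3, s4}  [new]
{s0, s1} --a--> {s0, s2, s3, s4}  [seen]
{s0, s1} --b--> {s0, s1}  [seen]
{s0, s2, s3, s4} --a--> {s0, s1, s2, s3, s4}  [seen]
{s0, s2, s3, s4} --b--> {s0, s1, s2, s3, s4}  [seen]
{s0, s1, s2, s3, s4} --a--> {s0, s1, s2, s3, s4}  [seen]
{s0, s1, s2, s3, s4} --b--> {s0, s1, s2, s3, s4}  [seen]
Reachable DFA states: {s0}, {s0, s2, s3}, {s0, s1}, {s0, s2, s3, s4}, {s0, s1, s2, s3, s4}.

5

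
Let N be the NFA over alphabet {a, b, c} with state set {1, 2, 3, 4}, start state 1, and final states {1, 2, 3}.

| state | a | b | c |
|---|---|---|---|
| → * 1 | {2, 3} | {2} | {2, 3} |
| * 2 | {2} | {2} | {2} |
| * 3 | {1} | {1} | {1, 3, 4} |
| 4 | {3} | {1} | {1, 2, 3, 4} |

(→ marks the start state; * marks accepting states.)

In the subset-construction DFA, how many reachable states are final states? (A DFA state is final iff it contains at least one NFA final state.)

6

Start state of the DFA: {1}.
{1} --a--> {2, 3}  [new]
{1} --b--> {2}  [new]
{1} --c--> {2, 3}  [seen]
{2, 3} --a--> {1, 2}  [new]
{2, 3} --b--> {1, 2}  [seen]
{2, 3} --c--> {1, 2, 3, 4}  [new]
{2} --a--> {2}  [seen]
{2} --b--> {2}  [seen]
{2} --c--> {2}  [seen]
{1, 2} --a--> {2, 3}  [seen]
{1, 2} --b--> {2}  [seen]
{1, 2} --c--> {2, 3}  [seen]
{1, 2, 3, 4} --a--> {1, 2, 3}  [new]
{1, 2, 3, 4} --b--> {1, 2}  [seen]
{1, 2, 3, 4} --c--> {1, 2, 3, 4}  [seen]
{1, 2, 3} --a--> {1, 2, 3}  [seen]
{1, 2, 3} --b--> {1, 2}  [seen]
{1, 2, 3} --c--> {1, 2, 3, 4}  [seen]
Reachable DFA states: {1}, {2, 3}, {2}, {1, 2}, {1, 2, 3, 4}, {1, 2, 3}.
Accepting DFA states (contain an NFA accepting state): {1}, {2, 3}, {2}, {1, 2}, {1, 2, 3, 4}, {1, 2, 3}.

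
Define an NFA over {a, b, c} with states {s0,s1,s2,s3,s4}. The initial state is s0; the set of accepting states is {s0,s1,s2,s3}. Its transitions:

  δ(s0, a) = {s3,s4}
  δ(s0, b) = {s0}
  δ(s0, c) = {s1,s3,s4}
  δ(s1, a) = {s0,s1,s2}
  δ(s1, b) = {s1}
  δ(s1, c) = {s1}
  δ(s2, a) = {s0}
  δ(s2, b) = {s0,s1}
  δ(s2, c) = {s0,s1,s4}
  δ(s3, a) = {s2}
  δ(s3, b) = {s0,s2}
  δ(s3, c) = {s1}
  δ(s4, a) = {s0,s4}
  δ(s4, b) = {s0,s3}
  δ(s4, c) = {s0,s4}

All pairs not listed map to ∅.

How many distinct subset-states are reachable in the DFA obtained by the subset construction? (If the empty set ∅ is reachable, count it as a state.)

Start state of the DFA: {s0}.
{s0} --a--> {s3,s4}  [new]
{s0} --b--> {s0}  [seen]
{s0} --c--> {s1,s3,s4}  [new]
{s3,s4} --a--> {s0,s2,s4}  [new]
{s3,s4} --b--> {s0,s2,s3}  [new]
{s3,s4} --c--> {s0,s1,s4}  [new]
{s1,s3,s4} --a--> {s0,s1,s2,s4}  [new]
{s1,s3,s4} --b--> {s0,s1,s2,s3}  [new]
{s1,s3,s4} --c--> {s0,s1,s4}  [seen]
{s0,s2,s4} --a--> {s0,s3,s4}  [new]
{s0,s2,s4} --b--> {s0,s1,s3}  [new]
{s0,s2,s4} --c--> {s0,s1,s3,s4}  [new]
{s0,s2,s3} --a--> {s0,s2,s3,s4}  [new]
{s0,s2,s3} --b--> {s0,s1,s2}  [new]
{s0,s2,s3} --c--> {s0,s1,s3,s4}  [seen]
{s0,s1,s4} --a--> {s0,s1,s2,s3,s4}  [new]
{s0,s1,s4} --b--> {s0,s1,s3}  [seen]
{s0,s1,s4} --c--> {s0,s1,s3,s4}  [seen]
{s0,s1,s2,s4} --a--> {s0,s1,s2,s3,s4}  [seen]
{s0,s1,s2,s4} --b--> {s0,s1,s3}  [seen]
{s0,s1,s2,s4} --c--> {s0,s1,s3,s4}  [seen]
{s0,s1,s2,s3} --a--> {s0,s1,s2,s3,s4}  [seen]
{s0,s1,s2,s3} --b--> {s0,s1,s2}  [seen]
{s0,s1,s2,s3} --c--> {s0,s1,s3,s4}  [seen]
{s0,s3,s4} --a--> {s0,s2,s3,s4}  [seen]
{s0,s3,s4} --b--> {s0,s2,s3}  [seen]
{s0,s3,s4} --c--> {s0,s1,s3,s4}  [seen]
{s0,s1,s3} --a--> {s0,s1,s2,s3,s4}  [seen]
{s0,s1,s3} --b--> {s0,s1,s2}  [seen]
{s0,s1,s3} --c--> {s1,s3,s4}  [seen]
{s0,s1,s3,s4} --a--> {s0,s1,s2,s3,s4}  [seen]
{s0,s1,s3,s4} --b--> {s0,s1,s2,s3}  [seen]
{s0,s1,s3,s4} --c--> {s0,s1,s3,s4}  [seen]
{s0,s2,s3,s4} --a--> {s0,s2,s3,s4}  [seen]
{s0,s2,s3,s4} --b--> {s0,s1,s2,s3}  [seen]
{s0,s2,s3,s4} --c--> {s0,s1,s3,s4}  [seen]
{s0,s1,s2} --a--> {s0,s1,s2,s3,s4}  [seen]
{s0,s1,s2} --b--> {s0,s1}  [new]
{s0,s1,s2} --c--> {s0,s1,s3,s4}  [seen]
{s0,s1,s2,s3,s4} --a--> {s0,s1,s2,s3,s4}  [seen]
{s0,s1,s2,s3,s4} --b--> {s0,s1,s2,s3}  [seen]
{s0,s1,s2,s3,s4} --c--> {s0,s1,s3,s4}  [seen]
{s0,s1} --a--> {s0,s1,s2,s3,s4}  [seen]
{s0,s1} --b--> {s0,s1}  [seen]
{s0,s1} --c--> {s1,s3,s4}  [seen]
Reachable DFA states: {s0}, {s3,s4}, {s1,s3,s4}, {s0,s2,s4}, {s0,s2,s3}, {s0,s1,s4}, {s0,s1,s2,s4}, {s0,s1,s2,s3}, {s0,s3,s4}, {s0,s1,s3}, {s0,s1,s3,s4}, {s0,s2,s3,s4}, {s0,s1,s2}, {s0,s1,s2,s3,s4}, {s0,s1}.

15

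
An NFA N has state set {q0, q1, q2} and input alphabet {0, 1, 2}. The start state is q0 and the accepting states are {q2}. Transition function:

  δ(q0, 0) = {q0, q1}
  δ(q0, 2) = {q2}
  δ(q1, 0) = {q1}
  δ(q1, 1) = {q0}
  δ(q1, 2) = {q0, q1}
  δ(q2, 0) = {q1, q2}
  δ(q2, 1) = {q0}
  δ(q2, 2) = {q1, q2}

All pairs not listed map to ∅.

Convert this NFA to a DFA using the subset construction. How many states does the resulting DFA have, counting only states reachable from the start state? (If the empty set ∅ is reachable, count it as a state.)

6

Start state of the DFA: {q0}.
{q0} --0--> {q0, q1}  [new]
{q0} --1--> ∅  [new]
{q0} --2--> {q2}  [new]
{q0, q1} --0--> {q0, q1}  [seen]
{q0, q1} --1--> {q0}  [seen]
{q0, q1} --2--> {q0, q1, q2}  [new]
∅ --0--> ∅  [seen]
∅ --1--> ∅  [seen]
∅ --2--> ∅  [seen]
{q2} --0--> {q1, q2}  [new]
{q2} --1--> {q0}  [seen]
{q2} --2--> {q1, q2}  [seen]
{q0, q1, q2} --0--> {q0, q1, q2}  [seen]
{q0, q1, q2} --1--> {q0}  [seen]
{q0, q1, q2} --2--> {q0, q1, q2}  [seen]
{q1, q2} --0--> {q1, q2}  [seen]
{q1, q2} --1--> {q0}  [seen]
{q1, q2} --2--> {q0, q1, q2}  [seen]
Reachable DFA states: {q0}, {q0, q1}, ∅, {q2}, {q0, q1, q2}, {q1, q2}.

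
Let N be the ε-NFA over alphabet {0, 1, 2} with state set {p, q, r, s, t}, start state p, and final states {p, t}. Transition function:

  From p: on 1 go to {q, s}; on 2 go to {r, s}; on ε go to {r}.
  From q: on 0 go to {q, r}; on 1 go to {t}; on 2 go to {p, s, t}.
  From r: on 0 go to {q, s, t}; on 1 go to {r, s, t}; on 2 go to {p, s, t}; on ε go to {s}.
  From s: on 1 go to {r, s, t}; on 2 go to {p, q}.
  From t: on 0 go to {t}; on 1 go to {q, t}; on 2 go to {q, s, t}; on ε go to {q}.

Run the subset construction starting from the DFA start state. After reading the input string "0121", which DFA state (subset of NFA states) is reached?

{q, r, s, t}

Start: {p, r, s}.
δ(p,0) = ∅; δ(r,0) = {q, s, t}; δ(s,0) = ∅.
Union: {q, s, t}.
After 0: {q, s, t}.
δ(q,1) = {t}; δ(s,1) = {r, s, t}; δ(t,1) = {q, t}.
Union: {q, r, s, t}.
After 1: {q, r, s, t}.
δ(q,2) = {p, s, t}; δ(r,2) = {p, s, t}; δ(s,2) = {p, q}; δ(t,2) = {q, s, t}.
Union: {p, q, s, t}.
ε-closure gives {p, q, r, s, t}.
After 2: {p, q, r, s, t}.
δ(p,1) = {q, s}; δ(q,1) = {t}; δ(r,1) = {r, s, t}; δ(s,1) = {r, s, t}; δ(t,1) = {q, t}.
Union: {q, r, s, t}.
After 1: {q, r, s, t}.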